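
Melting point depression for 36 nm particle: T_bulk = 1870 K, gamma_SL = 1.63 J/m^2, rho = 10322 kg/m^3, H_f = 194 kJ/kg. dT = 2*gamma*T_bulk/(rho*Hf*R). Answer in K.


Radius R = 36/2 = 18 nm = 1.8e-08 m
Convert H_f = 194 kJ/kg = 194000 J/kg
dT = 2 * gamma_SL * T_bulk / (rho * H_f * R)
dT = 2 * 1.63 * 1870 / (10322 * 194000 * 1.8e-08)
dT = 169.1 K

169.1


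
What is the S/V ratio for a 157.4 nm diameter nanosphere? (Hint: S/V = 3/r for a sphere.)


Radius r = 157.4/2 = 78.7 nm
S/V = 3 / r = 3 / 78.7
S/V = 0.0381 nm^-1

0.0381


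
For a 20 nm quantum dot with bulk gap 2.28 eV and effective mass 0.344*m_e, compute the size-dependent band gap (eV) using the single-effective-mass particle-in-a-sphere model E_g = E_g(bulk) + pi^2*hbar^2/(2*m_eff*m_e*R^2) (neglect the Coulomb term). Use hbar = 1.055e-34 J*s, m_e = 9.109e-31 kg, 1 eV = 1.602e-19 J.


Radius R = 20/2 nm = 1e-08 m
Confinement energy dE = pi^2 * hbar^2 / (2 * m_eff * m_e * R^2)
dE = pi^2 * (1.055e-34)^2 / (2 * 0.344 * 9.109e-31 * (1e-08)^2) J, divided by 1.602e-19 J/eV
dE = 0.0109 eV
Total band gap = E_g(bulk) + dE = 2.28 + 0.0109 = 2.2909 eV

2.2909


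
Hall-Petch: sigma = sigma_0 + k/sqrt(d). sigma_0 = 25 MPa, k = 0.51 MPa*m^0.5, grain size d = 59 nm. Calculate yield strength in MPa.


d = 59 nm = 5.9e-08 m
sqrt(d) = 0.0002428992
Hall-Petch contribution = k / sqrt(d) = 0.51 / 0.0002428992 = 2099.6 MPa
sigma = sigma_0 + k/sqrt(d) = 25 + 2099.6 = 2124.6 MPa

2124.6


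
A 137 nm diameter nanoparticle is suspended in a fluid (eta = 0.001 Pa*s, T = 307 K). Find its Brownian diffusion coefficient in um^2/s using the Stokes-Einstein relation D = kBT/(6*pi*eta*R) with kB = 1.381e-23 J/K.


Radius R = 137/2 = 68.5 nm = 6.85e-08 m
D = kB*T / (6*pi*eta*R)
D = 1.381e-23 * 307 / (6 * pi * 0.001 * 6.85e-08)
D = 3.28353e-12 m^2/s = 3.284 um^2/s

3.284


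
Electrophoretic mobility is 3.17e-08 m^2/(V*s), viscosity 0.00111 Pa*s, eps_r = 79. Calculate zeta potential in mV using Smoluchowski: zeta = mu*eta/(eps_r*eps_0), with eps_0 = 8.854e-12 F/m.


Smoluchowski equation: zeta = mu * eta / (eps_r * eps_0)
zeta = 3.17e-08 * 0.00111 / (79 * 8.854e-12)
zeta = 0.050306 V = 50.31 mV

50.31


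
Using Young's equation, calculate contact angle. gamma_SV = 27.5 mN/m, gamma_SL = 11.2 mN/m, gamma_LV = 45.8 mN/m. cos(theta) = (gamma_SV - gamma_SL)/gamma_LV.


cos(theta) = (gamma_SV - gamma_SL) / gamma_LV
cos(theta) = (27.5 - 11.2) / 45.8
cos(theta) = 0.355895
theta = arccos(0.355895) = 69.15 degrees

69.15


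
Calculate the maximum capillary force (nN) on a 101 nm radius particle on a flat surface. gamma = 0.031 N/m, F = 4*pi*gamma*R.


Convert radius: R = 101 nm = 1.01e-07 m
F = 4 * pi * gamma * R
F = 4 * pi * 0.031 * 1.01e-07
F = 3.93453e-08 N = 39.3453 nN

39.3453


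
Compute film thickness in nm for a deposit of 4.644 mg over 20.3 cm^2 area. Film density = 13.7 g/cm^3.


Convert: m = 4.644 mg = 4.6440e-06 kg, A = 20.3 cm^2 = 2.0300e-03 m^2, rho = 13.7 g/cm^3 = 13700 kg/m^3
t = m / (A * rho)
t = 4.6440e-06 / (2.0300e-03 * 13700)
t = 1.6698e-07 m = 167.0 nm

167.0


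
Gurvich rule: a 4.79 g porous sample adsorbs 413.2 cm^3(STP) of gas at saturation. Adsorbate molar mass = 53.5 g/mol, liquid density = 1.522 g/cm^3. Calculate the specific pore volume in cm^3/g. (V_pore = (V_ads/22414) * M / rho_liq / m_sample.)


Moles adsorbed n = V_ads / 22414 = 413.2 / 22414 = 1.843491e-02 mol
Liquid volume V_liq = n * M / rho_liq = 1.843491e-02 * 53.5 / 1.522 = 0.64801 cm^3
Specific pore volume V_pore = V_liq / m_sample = 0.64801 / 4.79
V_pore = 0.1353 cm^3/g

0.1353


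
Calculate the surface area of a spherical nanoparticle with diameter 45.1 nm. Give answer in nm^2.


Radius r = 45.1/2 = 22.55 nm
Surface area SA = 4 * pi * r^2
SA = 4 * pi * (22.55)^2
SA = 6390.03 nm^2

6390.03


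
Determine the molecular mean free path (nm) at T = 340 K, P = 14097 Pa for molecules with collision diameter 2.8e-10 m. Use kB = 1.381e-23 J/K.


Mean free path: lambda = kB*T / (sqrt(2) * pi * d^2 * P)
lambda = 1.381e-23 * 340 / (sqrt(2) * pi * (2.8e-10)^2 * 14097)
lambda = 9.56236e-07 m
lambda = 956.24 nm

956.24


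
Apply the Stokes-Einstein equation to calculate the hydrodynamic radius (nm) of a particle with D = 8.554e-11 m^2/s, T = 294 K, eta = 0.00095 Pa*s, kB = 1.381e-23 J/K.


Stokes-Einstein: R = kB*T / (6*pi*eta*D)
R = 1.381e-23 * 294 / (6 * pi * 0.00095 * 8.554e-11)
R = 2.65062e-09 m = 2.65 nm

2.65


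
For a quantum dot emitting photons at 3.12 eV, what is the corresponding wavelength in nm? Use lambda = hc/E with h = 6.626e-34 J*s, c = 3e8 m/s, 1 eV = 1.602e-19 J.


Convert energy: E = 3.12 eV = 3.12 * 1.602e-19 = 4.99824e-19 J
lambda = h*c / E = 6.626e-34 * 3e8 / 4.99824e-19
lambda = 3.977e-07 m = 397.7 nm

397.7


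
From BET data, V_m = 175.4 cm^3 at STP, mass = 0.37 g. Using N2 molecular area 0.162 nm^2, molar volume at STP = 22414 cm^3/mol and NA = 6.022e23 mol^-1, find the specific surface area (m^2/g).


Number of moles in monolayer = V_m / 22414 = 175.4 / 22414 = 0.00782547
Number of molecules = moles * NA = 0.00782547 * 6.022e23
SA = molecules * sigma / mass
SA = (175.4 / 22414) * 6.022e23 * 0.162e-18 / 0.37
SA = 2063.3 m^2/g

2063.3


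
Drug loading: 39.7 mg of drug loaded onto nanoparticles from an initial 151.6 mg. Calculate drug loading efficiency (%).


Drug loading efficiency = (drug loaded / drug initial) * 100
DLE = 39.7 / 151.6 * 100
DLE = 0.2619 * 100
DLE = 26.19%

26.19


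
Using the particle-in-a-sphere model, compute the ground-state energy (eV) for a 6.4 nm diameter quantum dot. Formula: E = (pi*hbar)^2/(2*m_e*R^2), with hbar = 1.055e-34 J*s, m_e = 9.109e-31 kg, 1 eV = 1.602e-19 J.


Radius R = 6.4/2 = 3.2 nm = 3.2e-09 m
E = (pi * 1.055e-34)^2 / (2 * 9.109e-31 * (3.2e-09)^2)
E(J) = 5.88849e-21
E = E(J) / 1.602e-19 = 0.0368 eV

0.0368


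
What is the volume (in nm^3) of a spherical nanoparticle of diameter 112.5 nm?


Radius r = 112.5/2 = 56.25 nm
Volume V = (4/3) * pi * r^3
V = (4/3) * pi * (56.25)^3
V = 745514.66 nm^3

745514.66


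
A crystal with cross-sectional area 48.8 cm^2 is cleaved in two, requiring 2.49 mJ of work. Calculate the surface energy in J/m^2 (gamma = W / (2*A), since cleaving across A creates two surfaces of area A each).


Convert: A = 48.8 cm^2 = 0.00488 m^2, W = 2.49 mJ = 0.00249 J
Cleaving exposes two faces of area A, so total new surface = 2*A and gamma = W / (2*A)
gamma = 0.00249 / (2 * 0.00488)
gamma = 0.255 J/m^2

0.255


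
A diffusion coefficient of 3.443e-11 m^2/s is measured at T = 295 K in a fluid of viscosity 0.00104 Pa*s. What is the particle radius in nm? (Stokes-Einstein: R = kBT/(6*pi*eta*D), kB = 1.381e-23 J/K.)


Stokes-Einstein: R = kB*T / (6*pi*eta*D)
R = 1.381e-23 * 295 / (6 * pi * 0.00104 * 3.443e-11)
R = 6.03593e-09 m = 6.04 nm

6.04


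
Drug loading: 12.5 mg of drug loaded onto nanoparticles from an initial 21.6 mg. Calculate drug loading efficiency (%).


Drug loading efficiency = (drug loaded / drug initial) * 100
DLE = 12.5 / 21.6 * 100
DLE = 0.5787 * 100
DLE = 57.87%

57.87


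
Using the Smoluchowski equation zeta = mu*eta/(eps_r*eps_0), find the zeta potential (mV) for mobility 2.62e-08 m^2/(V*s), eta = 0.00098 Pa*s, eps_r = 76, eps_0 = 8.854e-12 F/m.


Smoluchowski equation: zeta = mu * eta / (eps_r * eps_0)
zeta = 2.62e-08 * 0.00098 / (76 * 8.854e-12)
zeta = 0.038157 V = 38.16 mV

38.16


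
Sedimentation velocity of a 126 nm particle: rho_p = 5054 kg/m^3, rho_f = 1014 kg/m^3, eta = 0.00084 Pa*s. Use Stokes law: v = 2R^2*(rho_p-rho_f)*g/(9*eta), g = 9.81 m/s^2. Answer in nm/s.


Radius R = 126/2 nm = 6.3e-08 m
Density difference = 5054 - 1014 = 4040 kg/m^3
v = 2 * R^2 * (rho_p - rho_f) * g / (9 * eta)
v = 2 * (6.3e-08)^2 * 4040 * 9.81 / (9 * 0.00084)
v = 4.1614e-08 m/s = 41.614 nm/s

41.614


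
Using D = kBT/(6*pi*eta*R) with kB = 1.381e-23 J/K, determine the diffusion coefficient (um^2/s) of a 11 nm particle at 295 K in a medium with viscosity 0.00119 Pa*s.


Radius R = 11/2 = 5.5 nm = 5.5e-09 m
D = kB*T / (6*pi*eta*R)
D = 1.381e-23 * 295 / (6 * pi * 0.00119 * 5.5e-09)
D = 3.30221e-11 m^2/s = 33.022 um^2/s

33.022


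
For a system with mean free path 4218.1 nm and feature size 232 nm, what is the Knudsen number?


Knudsen number Kn = lambda / L
Kn = 4218.1 / 232
Kn = 18.1815

18.1815


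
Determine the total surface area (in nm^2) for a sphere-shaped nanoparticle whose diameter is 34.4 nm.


Radius r = 34.4/2 = 17.2 nm
Surface area SA = 4 * pi * r^2
SA = 4 * pi * (17.2)^2
SA = 3717.64 nm^2

3717.64


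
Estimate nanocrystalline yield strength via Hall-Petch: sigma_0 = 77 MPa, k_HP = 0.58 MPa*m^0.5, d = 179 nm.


d = 179 nm = 1.79e-07 m
sqrt(d) = 0.0004230839
Hall-Petch contribution = k / sqrt(d) = 0.58 / 0.0004230839 = 1370.9 MPa
sigma = sigma_0 + k/sqrt(d) = 77 + 1370.9 = 1447.9 MPa

1447.9


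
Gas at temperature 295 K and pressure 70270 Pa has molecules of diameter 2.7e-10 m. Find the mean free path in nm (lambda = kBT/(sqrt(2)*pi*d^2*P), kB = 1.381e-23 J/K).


Mean free path: lambda = kB*T / (sqrt(2) * pi * d^2 * P)
lambda = 1.381e-23 * 295 / (sqrt(2) * pi * (2.7e-10)^2 * 70270)
lambda = 1.79e-07 m
lambda = 179.0 nm

179.0


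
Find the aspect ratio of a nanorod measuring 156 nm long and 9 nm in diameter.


Aspect ratio AR = length / diameter
AR = 156 / 9
AR = 17.33

17.33


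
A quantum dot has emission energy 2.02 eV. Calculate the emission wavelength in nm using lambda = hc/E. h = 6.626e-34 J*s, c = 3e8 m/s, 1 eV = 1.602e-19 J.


Convert energy: E = 2.02 eV = 2.02 * 1.602e-19 = 3.23604e-19 J
lambda = h*c / E = 6.626e-34 * 3e8 / 3.23604e-19
lambda = 6.14269e-07 m = 614.3 nm

614.3


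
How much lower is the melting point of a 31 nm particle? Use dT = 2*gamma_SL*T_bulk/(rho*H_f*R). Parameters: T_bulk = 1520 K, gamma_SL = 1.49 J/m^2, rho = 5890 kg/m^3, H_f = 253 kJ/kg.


Radius R = 31/2 = 15.5 nm = 1.55e-08 m
Convert H_f = 253 kJ/kg = 253000 J/kg
dT = 2 * gamma_SL * T_bulk / (rho * H_f * R)
dT = 2 * 1.49 * 1520 / (5890 * 253000 * 1.55e-08)
dT = 196.1 K

196.1


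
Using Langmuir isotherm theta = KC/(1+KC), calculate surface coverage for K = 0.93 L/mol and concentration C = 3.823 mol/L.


Langmuir isotherm: theta = K*C / (1 + K*C)
K*C = 0.93 * 3.823 = 3.55539
theta = 3.55539 / (1 + 3.55539) = 3.55539 / 4.55539
theta = 0.7805

0.7805


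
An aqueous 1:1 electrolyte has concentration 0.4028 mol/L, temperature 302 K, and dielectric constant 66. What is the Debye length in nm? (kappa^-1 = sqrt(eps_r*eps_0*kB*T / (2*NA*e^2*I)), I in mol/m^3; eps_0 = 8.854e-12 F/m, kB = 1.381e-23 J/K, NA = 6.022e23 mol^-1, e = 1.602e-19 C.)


Ionic strength I = 0.4028 * 1^2 * 1000 = 402.8 mol/m^3
kappa^-1 = sqrt(66 * 8.854e-12 * 1.381e-23 * 302 / (2 * 6.022e23 * (1.602e-19)^2 * 402.8))
kappa^-1 = 0.442 nm

0.442


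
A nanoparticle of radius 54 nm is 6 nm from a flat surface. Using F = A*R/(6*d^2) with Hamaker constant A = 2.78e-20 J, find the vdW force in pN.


Convert to SI: R = 54 nm = 5.4e-08 m, d = 6 nm = 6e-09 m
F = A * R / (6 * d^2)
F = 2.78e-20 * 5.4e-08 / (6 * (6e-09)^2)
F = 6.95e-12 N = 6.95 pN

6.95


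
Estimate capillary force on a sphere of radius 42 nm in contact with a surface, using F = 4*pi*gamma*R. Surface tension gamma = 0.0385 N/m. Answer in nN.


Convert radius: R = 42 nm = 4.2e-08 m
F = 4 * pi * gamma * R
F = 4 * pi * 0.0385 * 4.2e-08
F = 2.03198e-08 N = 20.3198 nN

20.3198


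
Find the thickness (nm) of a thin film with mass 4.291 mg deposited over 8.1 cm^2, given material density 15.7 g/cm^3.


Convert: m = 4.291 mg = 4.2910e-06 kg, A = 8.1 cm^2 = 8.1000e-04 m^2, rho = 15.7 g/cm^3 = 15700 kg/m^3
t = m / (A * rho)
t = 4.2910e-06 / (8.1000e-04 * 15700)
t = 3.3742e-07 m = 337.4 nm

337.4


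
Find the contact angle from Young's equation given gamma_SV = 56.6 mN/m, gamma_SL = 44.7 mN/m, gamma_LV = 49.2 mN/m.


cos(theta) = (gamma_SV - gamma_SL) / gamma_LV
cos(theta) = (56.6 - 44.7) / 49.2
cos(theta) = 0.24187
theta = arccos(0.24187) = 76.0 degrees

76.0


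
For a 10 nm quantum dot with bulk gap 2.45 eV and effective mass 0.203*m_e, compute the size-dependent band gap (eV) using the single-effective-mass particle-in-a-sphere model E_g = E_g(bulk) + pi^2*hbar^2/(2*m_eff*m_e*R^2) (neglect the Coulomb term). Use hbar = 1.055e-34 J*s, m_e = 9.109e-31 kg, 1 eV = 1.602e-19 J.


Radius R = 10/2 nm = 5e-09 m
Confinement energy dE = pi^2 * hbar^2 / (2 * m_eff * m_e * R^2)
dE = pi^2 * (1.055e-34)^2 / (2 * 0.203 * 9.109e-31 * (5e-09)^2) J, divided by 1.602e-19 J/eV
dE = 0.0742 eV
Total band gap = E_g(bulk) + dE = 2.45 + 0.0742 = 2.5242 eV

2.5242


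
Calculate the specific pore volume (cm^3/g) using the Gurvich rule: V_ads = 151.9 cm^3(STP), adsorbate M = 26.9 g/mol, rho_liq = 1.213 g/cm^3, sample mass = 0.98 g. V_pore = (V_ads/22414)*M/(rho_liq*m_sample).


Moles adsorbed n = V_ads / 22414 = 151.9 / 22414 = 6.777014e-03 mol
Liquid volume V_liq = n * M / rho_liq = 6.777014e-03 * 26.9 / 1.213 = 0.15029 cm^3
Specific pore volume V_pore = V_liq / m_sample = 0.15029 / 0.98
V_pore = 0.1534 cm^3/g

0.1534


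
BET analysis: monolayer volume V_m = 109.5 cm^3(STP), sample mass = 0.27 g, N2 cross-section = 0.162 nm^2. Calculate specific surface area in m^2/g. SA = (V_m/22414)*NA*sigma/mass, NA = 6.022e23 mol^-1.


Number of moles in monolayer = V_m / 22414 = 109.5 / 22414 = 0.00488534
Number of molecules = moles * NA = 0.00488534 * 6.022e23
SA = molecules * sigma / mass
SA = (109.5 / 22414) * 6.022e23 * 0.162e-18 / 0.27
SA = 1765.2 m^2/g

1765.2


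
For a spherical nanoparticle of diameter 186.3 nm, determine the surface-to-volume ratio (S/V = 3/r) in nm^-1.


Radius r = 186.3/2 = 93.15 nm
S/V = 3 / r = 3 / 93.15
S/V = 0.0322 nm^-1

0.0322


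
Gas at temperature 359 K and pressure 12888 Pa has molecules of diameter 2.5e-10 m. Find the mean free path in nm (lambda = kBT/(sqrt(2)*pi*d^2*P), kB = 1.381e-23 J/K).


Mean free path: lambda = kB*T / (sqrt(2) * pi * d^2 * P)
lambda = 1.381e-23 * 359 / (sqrt(2) * pi * (2.5e-10)^2 * 12888)
lambda = 1.38534e-06 m
lambda = 1385.34 nm

1385.34


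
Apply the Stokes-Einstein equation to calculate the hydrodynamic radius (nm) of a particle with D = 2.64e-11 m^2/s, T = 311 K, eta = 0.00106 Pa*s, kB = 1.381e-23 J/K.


Stokes-Einstein: R = kB*T / (6*pi*eta*D)
R = 1.381e-23 * 311 / (6 * pi * 0.00106 * 2.64e-11)
R = 8.14223e-09 m = 8.14 nm

8.14


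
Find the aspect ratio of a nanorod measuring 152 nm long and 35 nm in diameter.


Aspect ratio AR = length / diameter
AR = 152 / 35
AR = 4.34

4.34


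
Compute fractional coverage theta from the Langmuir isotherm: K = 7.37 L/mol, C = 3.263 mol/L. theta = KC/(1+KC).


Langmuir isotherm: theta = K*C / (1 + K*C)
K*C = 7.37 * 3.263 = 24.04831
theta = 24.04831 / (1 + 24.04831) = 24.04831 / 25.04831
theta = 0.9601

0.9601


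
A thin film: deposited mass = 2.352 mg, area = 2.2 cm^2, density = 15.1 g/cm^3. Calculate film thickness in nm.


Convert: m = 2.352 mg = 2.3520e-06 kg, A = 2.2 cm^2 = 2.2000e-04 m^2, rho = 15.1 g/cm^3 = 15100 kg/m^3
t = m / (A * rho)
t = 2.3520e-06 / (2.2000e-04 * 15100)
t = 7.0801e-07 m = 708.0 nm

708.0


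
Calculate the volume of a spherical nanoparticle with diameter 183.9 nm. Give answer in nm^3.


Radius r = 183.9/2 = 91.95 nm
Volume V = (4/3) * pi * r^3
V = (4/3) * pi * (91.95)^3
V = 3256445.47 nm^3

3256445.47


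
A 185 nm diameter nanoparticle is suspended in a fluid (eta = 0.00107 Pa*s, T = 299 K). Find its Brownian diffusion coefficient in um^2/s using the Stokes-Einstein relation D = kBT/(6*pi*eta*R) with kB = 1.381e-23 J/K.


Radius R = 185/2 = 92.5 nm = 9.25e-08 m
D = kB*T / (6*pi*eta*R)
D = 1.381e-23 * 299 / (6 * pi * 0.00107 * 9.25e-08)
D = 2.21329e-12 m^2/s = 2.213 um^2/s

2.213


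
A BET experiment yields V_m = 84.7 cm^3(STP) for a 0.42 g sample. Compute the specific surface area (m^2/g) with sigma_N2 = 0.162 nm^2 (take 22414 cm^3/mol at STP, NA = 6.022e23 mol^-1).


Number of moles in monolayer = V_m / 22414 = 84.7 / 22414 = 0.00377889
Number of molecules = moles * NA = 0.00377889 * 6.022e23
SA = molecules * sigma / mass
SA = (84.7 / 22414) * 6.022e23 * 0.162e-18 / 0.42
SA = 877.7 m^2/g

877.7


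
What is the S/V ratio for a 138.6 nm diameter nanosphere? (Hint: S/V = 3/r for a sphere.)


Radius r = 138.6/2 = 69.3 nm
S/V = 3 / r = 3 / 69.3
S/V = 0.0433 nm^-1

0.0433


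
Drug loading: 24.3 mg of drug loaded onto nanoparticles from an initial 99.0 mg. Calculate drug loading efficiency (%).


Drug loading efficiency = (drug loaded / drug initial) * 100
DLE = 24.3 / 99.0 * 100
DLE = 0.2455 * 100
DLE = 24.55%

24.55


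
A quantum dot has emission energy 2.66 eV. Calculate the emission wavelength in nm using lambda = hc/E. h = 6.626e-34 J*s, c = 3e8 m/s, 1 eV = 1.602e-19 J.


Convert energy: E = 2.66 eV = 2.66 * 1.602e-19 = 4.26132e-19 J
lambda = h*c / E = 6.626e-34 * 3e8 / 4.26132e-19
lambda = 4.66475e-07 m = 466.5 nm

466.5


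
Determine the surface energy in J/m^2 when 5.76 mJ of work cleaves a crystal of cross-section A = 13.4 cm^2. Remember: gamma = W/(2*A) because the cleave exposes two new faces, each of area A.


Convert: A = 13.4 cm^2 = 0.00134 m^2, W = 5.76 mJ = 0.00576 J
Cleaving exposes two faces of area A, so total new surface = 2*A and gamma = W / (2*A)
gamma = 0.00576 / (2 * 0.00134)
gamma = 2.149 J/m^2

2.149


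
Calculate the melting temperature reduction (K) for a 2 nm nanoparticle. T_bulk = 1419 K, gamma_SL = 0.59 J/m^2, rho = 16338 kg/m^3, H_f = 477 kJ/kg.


Radius R = 2/2 = 1 nm = 1e-09 m
Convert H_f = 477 kJ/kg = 477000 J/kg
dT = 2 * gamma_SL * T_bulk / (rho * H_f * R)
dT = 2 * 0.59 * 1419 / (16338 * 477000 * 1e-09)
dT = 214.9 K

214.9


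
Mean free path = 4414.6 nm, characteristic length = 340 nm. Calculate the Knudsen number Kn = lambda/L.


Knudsen number Kn = lambda / L
Kn = 4414.6 / 340
Kn = 12.9841

12.9841


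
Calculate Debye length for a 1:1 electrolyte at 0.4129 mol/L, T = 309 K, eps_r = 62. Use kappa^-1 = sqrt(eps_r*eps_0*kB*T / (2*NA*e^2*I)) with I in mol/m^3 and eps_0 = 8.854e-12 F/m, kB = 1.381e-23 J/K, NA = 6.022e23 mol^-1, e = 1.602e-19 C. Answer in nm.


Ionic strength I = 0.4129 * 1^2 * 1000 = 412.9 mol/m^3
kappa^-1 = sqrt(62 * 8.854e-12 * 1.381e-23 * 309 / (2 * 6.022e23 * (1.602e-19)^2 * 412.9))
kappa^-1 = 0.428 nm

0.428


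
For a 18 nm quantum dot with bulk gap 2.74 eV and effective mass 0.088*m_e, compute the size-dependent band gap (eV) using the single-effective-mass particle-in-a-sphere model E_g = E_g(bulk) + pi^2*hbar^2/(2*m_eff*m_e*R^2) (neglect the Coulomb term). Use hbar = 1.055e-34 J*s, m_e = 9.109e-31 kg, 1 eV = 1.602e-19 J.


Radius R = 18/2 nm = 9e-09 m
Confinement energy dE = pi^2 * hbar^2 / (2 * m_eff * m_e * R^2)
dE = pi^2 * (1.055e-34)^2 / (2 * 0.088 * 9.109e-31 * (9e-09)^2) J, divided by 1.602e-19 J/eV
dE = 0.0528 eV
Total band gap = E_g(bulk) + dE = 2.74 + 0.0528 = 2.7928 eV

2.7928


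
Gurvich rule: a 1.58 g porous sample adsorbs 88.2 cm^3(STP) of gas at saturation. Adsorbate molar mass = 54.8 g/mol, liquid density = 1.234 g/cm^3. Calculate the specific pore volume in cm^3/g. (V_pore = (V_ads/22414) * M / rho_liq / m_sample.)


Moles adsorbed n = V_ads / 22414 = 88.2 / 22414 = 3.935041e-03 mol
Liquid volume V_liq = n * M / rho_liq = 3.935041e-03 * 54.8 / 1.234 = 0.17475 cm^3
Specific pore volume V_pore = V_liq / m_sample = 0.17475 / 1.58
V_pore = 0.1106 cm^3/g

0.1106


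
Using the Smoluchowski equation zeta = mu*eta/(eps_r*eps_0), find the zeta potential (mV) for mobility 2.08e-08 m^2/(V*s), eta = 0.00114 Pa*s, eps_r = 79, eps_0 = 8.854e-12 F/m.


Smoluchowski equation: zeta = mu * eta / (eps_r * eps_0)
zeta = 2.08e-08 * 0.00114 / (79 * 8.854e-12)
zeta = 0.0339 V = 33.9 mV

33.9


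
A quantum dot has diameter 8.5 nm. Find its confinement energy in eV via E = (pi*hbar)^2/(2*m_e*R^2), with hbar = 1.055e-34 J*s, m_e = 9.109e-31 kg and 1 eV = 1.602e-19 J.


Radius R = 8.5/2 = 4.25 nm = 4.25e-09 m
E = (pi * 1.055e-34)^2 / (2 * 9.109e-31 * (4.25e-09)^2)
E(J) = 3.33831e-21
E = E(J) / 1.602e-19 = 0.0208 eV

0.0208


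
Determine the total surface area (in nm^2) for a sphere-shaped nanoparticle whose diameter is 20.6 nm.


Radius r = 20.6/2 = 10.3 nm
Surface area SA = 4 * pi * r^2
SA = 4 * pi * (10.3)^2
SA = 1333.17 nm^2

1333.17


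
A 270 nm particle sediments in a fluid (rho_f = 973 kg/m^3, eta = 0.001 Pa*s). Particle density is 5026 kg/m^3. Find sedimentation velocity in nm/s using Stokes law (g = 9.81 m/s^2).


Radius R = 270/2 nm = 1.35e-07 m
Density difference = 5026 - 973 = 4053 kg/m^3
v = 2 * R^2 * (rho_p - rho_f) * g / (9 * eta)
v = 2 * (1.35e-07)^2 * 4053 * 9.81 / (9 * 0.001)
v = 1.61028e-07 m/s = 161.0277 nm/s

161.0277


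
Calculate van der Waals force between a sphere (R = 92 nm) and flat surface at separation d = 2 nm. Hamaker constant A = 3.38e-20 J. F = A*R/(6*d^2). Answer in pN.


Convert to SI: R = 92 nm = 9.2e-08 m, d = 2 nm = 2e-09 m
F = A * R / (6 * d^2)
F = 3.38e-20 * 9.2e-08 / (6 * (2e-09)^2)
F = 1.29567e-10 N = 129.567 pN

129.567


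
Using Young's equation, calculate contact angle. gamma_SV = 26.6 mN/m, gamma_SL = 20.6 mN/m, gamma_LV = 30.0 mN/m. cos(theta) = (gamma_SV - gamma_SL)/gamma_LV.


cos(theta) = (gamma_SV - gamma_SL) / gamma_LV
cos(theta) = (26.6 - 20.6) / 30.0
cos(theta) = 0.2
theta = arccos(0.2) = 78.46 degrees

78.46


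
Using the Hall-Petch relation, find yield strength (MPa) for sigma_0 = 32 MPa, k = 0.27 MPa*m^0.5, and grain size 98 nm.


d = 98 nm = 9.8e-08 m
sqrt(d) = 0.0003130495
Hall-Petch contribution = k / sqrt(d) = 0.27 / 0.0003130495 = 862.5 MPa
sigma = sigma_0 + k/sqrt(d) = 32 + 862.5 = 894.5 MPa

894.5


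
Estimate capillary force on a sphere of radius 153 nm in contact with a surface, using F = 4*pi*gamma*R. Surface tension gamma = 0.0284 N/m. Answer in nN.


Convert radius: R = 153 nm = 1.53e-07 m
F = 4 * pi * gamma * R
F = 4 * pi * 0.0284 * 1.53e-07
F = 5.46034e-08 N = 54.6034 nN

54.6034


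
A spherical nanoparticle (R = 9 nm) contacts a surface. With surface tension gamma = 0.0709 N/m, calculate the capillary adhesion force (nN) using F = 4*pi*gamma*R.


Convert radius: R = 9 nm = 9e-09 m
F = 4 * pi * gamma * R
F = 4 * pi * 0.0709 * 9e-09
F = 8.0186e-09 N = 8.0186 nN

8.0186


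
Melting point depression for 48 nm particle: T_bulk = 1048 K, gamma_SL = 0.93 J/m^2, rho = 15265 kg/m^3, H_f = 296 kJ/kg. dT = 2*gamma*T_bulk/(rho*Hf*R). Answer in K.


Radius R = 48/2 = 24 nm = 2.4e-08 m
Convert H_f = 296 kJ/kg = 296000 J/kg
dT = 2 * gamma_SL * T_bulk / (rho * H_f * R)
dT = 2 * 0.93 * 1048 / (15265 * 296000 * 2.4e-08)
dT = 18.0 K

18.0


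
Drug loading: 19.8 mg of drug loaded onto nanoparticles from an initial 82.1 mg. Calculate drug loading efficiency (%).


Drug loading efficiency = (drug loaded / drug initial) * 100
DLE = 19.8 / 82.1 * 100
DLE = 0.2412 * 100
DLE = 24.12%

24.12


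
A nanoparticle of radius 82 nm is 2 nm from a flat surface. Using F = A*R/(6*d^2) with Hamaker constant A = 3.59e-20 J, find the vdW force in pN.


Convert to SI: R = 82 nm = 8.2e-08 m, d = 2 nm = 2e-09 m
F = A * R / (6 * d^2)
F = 3.59e-20 * 8.2e-08 / (6 * (2e-09)^2)
F = 1.22658e-10 N = 122.658 pN

122.658


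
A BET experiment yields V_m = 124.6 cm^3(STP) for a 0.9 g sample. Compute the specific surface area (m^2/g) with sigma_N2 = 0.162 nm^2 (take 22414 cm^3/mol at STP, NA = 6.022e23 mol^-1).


Number of moles in monolayer = V_m / 22414 = 124.6 / 22414 = 0.00555903
Number of molecules = moles * NA = 0.00555903 * 6.022e23
SA = molecules * sigma / mass
SA = (124.6 / 22414) * 6.022e23 * 0.162e-18 / 0.9
SA = 602.6 m^2/g

602.6


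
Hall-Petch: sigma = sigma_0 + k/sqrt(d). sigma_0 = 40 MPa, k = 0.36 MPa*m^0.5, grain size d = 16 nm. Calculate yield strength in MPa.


d = 16 nm = 1.6e-08 m
sqrt(d) = 0.0001264911
Hall-Petch contribution = k / sqrt(d) = 0.36 / 0.0001264911 = 2846.0 MPa
sigma = sigma_0 + k/sqrt(d) = 40 + 2846.0 = 2886.0 MPa

2886.0


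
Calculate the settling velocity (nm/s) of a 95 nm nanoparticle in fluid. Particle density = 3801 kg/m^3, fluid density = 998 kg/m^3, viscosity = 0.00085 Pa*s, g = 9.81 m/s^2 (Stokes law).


Radius R = 95/2 nm = 4.75e-08 m
Density difference = 3801 - 998 = 2803 kg/m^3
v = 2 * R^2 * (rho_p - rho_f) * g / (9 * eta)
v = 2 * (4.75e-08)^2 * 2803 * 9.81 / (9 * 0.00085)
v = 1.62199e-08 m/s = 16.2199 nm/s

16.2199


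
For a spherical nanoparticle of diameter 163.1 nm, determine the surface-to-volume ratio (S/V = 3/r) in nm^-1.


Radius r = 163.1/2 = 81.55 nm
S/V = 3 / r = 3 / 81.55
S/V = 0.0368 nm^-1

0.0368


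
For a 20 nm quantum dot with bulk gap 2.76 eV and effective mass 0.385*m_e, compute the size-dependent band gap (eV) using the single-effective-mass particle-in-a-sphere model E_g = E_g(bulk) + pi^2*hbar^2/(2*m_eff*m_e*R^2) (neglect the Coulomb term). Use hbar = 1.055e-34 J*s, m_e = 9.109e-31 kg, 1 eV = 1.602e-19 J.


Radius R = 20/2 nm = 1e-08 m
Confinement energy dE = pi^2 * hbar^2 / (2 * m_eff * m_e * R^2)
dE = pi^2 * (1.055e-34)^2 / (2 * 0.385 * 9.109e-31 * (1e-08)^2) J, divided by 1.602e-19 J/eV
dE = 0.0098 eV
Total band gap = E_g(bulk) + dE = 2.76 + 0.0098 = 2.7698 eV

2.7698


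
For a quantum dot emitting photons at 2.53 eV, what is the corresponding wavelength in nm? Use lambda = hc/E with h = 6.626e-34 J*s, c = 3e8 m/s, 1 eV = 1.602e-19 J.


Convert energy: E = 2.53 eV = 2.53 * 1.602e-19 = 4.05306e-19 J
lambda = h*c / E = 6.626e-34 * 3e8 / 4.05306e-19
lambda = 4.90444e-07 m = 490.4 nm

490.4


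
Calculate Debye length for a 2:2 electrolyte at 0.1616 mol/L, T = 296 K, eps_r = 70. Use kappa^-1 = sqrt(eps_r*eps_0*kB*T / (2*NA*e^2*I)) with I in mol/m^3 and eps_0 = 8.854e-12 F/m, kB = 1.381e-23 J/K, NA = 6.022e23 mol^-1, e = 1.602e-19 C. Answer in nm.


Ionic strength I = 0.1616 * 2^2 * 1000 = 646.4 mol/m^3
kappa^-1 = sqrt(70 * 8.854e-12 * 1.381e-23 * 296 / (2 * 6.022e23 * (1.602e-19)^2 * 646.4))
kappa^-1 = 0.356 nm

0.356


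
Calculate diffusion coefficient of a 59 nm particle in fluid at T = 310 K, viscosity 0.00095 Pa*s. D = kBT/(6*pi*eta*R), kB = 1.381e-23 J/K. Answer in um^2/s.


Radius R = 59/2 = 29.5 nm = 2.95e-08 m
D = kB*T / (6*pi*eta*R)
D = 1.381e-23 * 310 / (6 * pi * 0.00095 * 2.95e-08)
D = 8.10417e-12 m^2/s = 8.104 um^2/s

8.104


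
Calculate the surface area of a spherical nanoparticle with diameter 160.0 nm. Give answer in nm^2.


Radius r = 160.0/2 = 80 nm
Surface area SA = 4 * pi * r^2
SA = 4 * pi * (80)^2
SA = 80424.77 nm^2

80424.77


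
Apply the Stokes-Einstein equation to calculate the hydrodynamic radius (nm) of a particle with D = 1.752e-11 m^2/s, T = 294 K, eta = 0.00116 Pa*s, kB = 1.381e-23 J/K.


Stokes-Einstein: R = kB*T / (6*pi*eta*D)
R = 1.381e-23 * 294 / (6 * pi * 0.00116 * 1.752e-11)
R = 1.05986e-08 m = 10.6 nm

10.6


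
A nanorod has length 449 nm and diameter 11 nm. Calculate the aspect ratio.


Aspect ratio AR = length / diameter
AR = 449 / 11
AR = 40.82

40.82


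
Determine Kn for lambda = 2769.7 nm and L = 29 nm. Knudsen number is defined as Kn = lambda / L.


Knudsen number Kn = lambda / L
Kn = 2769.7 / 29
Kn = 95.5069

95.5069


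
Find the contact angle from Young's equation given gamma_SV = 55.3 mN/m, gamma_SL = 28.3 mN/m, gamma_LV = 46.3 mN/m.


cos(theta) = (gamma_SV - gamma_SL) / gamma_LV
cos(theta) = (55.3 - 28.3) / 46.3
cos(theta) = 0.583153
theta = arccos(0.583153) = 54.33 degrees

54.33


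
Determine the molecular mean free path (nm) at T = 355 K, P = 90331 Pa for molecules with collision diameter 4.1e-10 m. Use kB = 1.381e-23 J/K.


Mean free path: lambda = kB*T / (sqrt(2) * pi * d^2 * P)
lambda = 1.381e-23 * 355 / (sqrt(2) * pi * (4.1e-10)^2 * 90331)
lambda = 7.26696e-08 m
lambda = 72.67 nm

72.67


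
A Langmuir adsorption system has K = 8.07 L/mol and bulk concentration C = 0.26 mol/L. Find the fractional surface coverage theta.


Langmuir isotherm: theta = K*C / (1 + K*C)
K*C = 8.07 * 0.26 = 2.0982
theta = 2.0982 / (1 + 2.0982) = 2.0982 / 3.0982
theta = 0.6772

0.6772


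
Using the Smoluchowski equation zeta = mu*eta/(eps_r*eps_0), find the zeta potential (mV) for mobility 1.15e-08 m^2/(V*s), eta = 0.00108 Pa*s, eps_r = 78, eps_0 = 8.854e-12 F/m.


Smoluchowski equation: zeta = mu * eta / (eps_r * eps_0)
zeta = 1.15e-08 * 0.00108 / (78 * 8.854e-12)
zeta = 0.017984 V = 17.98 mV

17.98


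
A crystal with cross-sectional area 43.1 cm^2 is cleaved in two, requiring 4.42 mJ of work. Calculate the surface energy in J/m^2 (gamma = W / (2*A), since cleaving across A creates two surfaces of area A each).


Convert: A = 43.1 cm^2 = 0.00431 m^2, W = 4.42 mJ = 0.00442 J
Cleaving exposes two faces of area A, so total new surface = 2*A and gamma = W / (2*A)
gamma = 0.00442 / (2 * 0.00431)
gamma = 0.513 J/m^2

0.513


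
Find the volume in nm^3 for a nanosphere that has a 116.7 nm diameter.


Radius r = 116.7/2 = 58.35 nm
Volume V = (4/3) * pi * r^3
V = (4/3) * pi * (58.35)^3
V = 832168.34 nm^3

832168.34


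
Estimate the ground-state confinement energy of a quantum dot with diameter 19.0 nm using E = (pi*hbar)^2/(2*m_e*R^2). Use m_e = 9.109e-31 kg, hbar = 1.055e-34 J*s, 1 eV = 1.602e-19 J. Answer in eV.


Radius R = 19.0/2 = 9.5 nm = 9.5e-09 m
E = (pi * 1.055e-34)^2 / (2 * 9.109e-31 * (9.5e-09)^2)
E(J) = 6.68124e-22
E = E(J) / 1.602e-19 = 0.0042 eV

0.0042


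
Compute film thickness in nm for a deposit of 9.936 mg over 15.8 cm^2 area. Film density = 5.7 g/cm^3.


Convert: m = 9.936 mg = 9.9360e-06 kg, A = 15.8 cm^2 = 1.5800e-03 m^2, rho = 5.7 g/cm^3 = 5700 kg/m^3
t = m / (A * rho)
t = 9.9360e-06 / (1.5800e-03 * 5700)
t = 1.1033e-06 m = 1103.3 nm

1103.3


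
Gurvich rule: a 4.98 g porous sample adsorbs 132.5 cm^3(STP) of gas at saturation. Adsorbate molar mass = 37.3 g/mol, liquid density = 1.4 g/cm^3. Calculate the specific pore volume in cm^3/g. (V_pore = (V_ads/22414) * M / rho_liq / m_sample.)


Moles adsorbed n = V_ads / 22414 = 132.5 / 22414 = 5.911484e-03 mol
Liquid volume V_liq = n * M / rho_liq = 5.911484e-03 * 37.3 / 1.4 = 0.15750 cm^3
Specific pore volume V_pore = V_liq / m_sample = 0.15750 / 4.98
V_pore = 0.0316 cm^3/g

0.0316


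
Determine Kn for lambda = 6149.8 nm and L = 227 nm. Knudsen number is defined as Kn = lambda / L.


Knudsen number Kn = lambda / L
Kn = 6149.8 / 227
Kn = 27.0916

27.0916


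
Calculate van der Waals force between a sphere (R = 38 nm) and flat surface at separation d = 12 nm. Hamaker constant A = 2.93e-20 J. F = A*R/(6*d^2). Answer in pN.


Convert to SI: R = 38 nm = 3.8e-08 m, d = 12 nm = 1.2e-08 m
F = A * R / (6 * d^2)
F = 2.93e-20 * 3.8e-08 / (6 * (1.2e-08)^2)
F = 1.28866e-12 N = 1.289 pN

1.289


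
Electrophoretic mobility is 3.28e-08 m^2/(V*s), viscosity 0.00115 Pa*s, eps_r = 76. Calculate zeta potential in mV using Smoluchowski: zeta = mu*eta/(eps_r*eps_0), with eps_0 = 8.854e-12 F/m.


Smoluchowski equation: zeta = mu * eta / (eps_r * eps_0)
zeta = 3.28e-08 * 0.00115 / (76 * 8.854e-12)
zeta = 0.056056 V = 56.06 mV

56.06


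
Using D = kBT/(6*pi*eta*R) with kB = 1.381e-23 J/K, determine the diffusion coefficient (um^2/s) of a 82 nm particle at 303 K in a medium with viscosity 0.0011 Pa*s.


Radius R = 82/2 = 41 nm = 4.1e-08 m
D = kB*T / (6*pi*eta*R)
D = 1.381e-23 * 303 / (6 * pi * 0.0011 * 4.1e-08)
D = 4.92219e-12 m^2/s = 4.922 um^2/s

4.922


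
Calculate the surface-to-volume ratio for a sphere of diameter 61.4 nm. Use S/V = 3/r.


Radius r = 61.4/2 = 30.7 nm
S/V = 3 / r = 3 / 30.7
S/V = 0.0977 nm^-1

0.0977


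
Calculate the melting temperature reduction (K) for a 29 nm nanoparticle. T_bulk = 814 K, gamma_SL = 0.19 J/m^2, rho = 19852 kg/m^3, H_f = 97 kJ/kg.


Radius R = 29/2 = 14.5 nm = 1.45e-08 m
Convert H_f = 97 kJ/kg = 97000 J/kg
dT = 2 * gamma_SL * T_bulk / (rho * H_f * R)
dT = 2 * 0.19 * 814 / (19852 * 97000 * 1.45e-08)
dT = 11.1 K

11.1


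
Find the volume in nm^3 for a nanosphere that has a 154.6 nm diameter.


Radius r = 154.6/2 = 77.3 nm
Volume V = (4/3) * pi * r^3
V = (4/3) * pi * (77.3)^3
V = 1934759.96 nm^3

1934759.96


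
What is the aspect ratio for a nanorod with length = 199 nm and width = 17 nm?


Aspect ratio AR = length / diameter
AR = 199 / 17
AR = 11.71

11.71


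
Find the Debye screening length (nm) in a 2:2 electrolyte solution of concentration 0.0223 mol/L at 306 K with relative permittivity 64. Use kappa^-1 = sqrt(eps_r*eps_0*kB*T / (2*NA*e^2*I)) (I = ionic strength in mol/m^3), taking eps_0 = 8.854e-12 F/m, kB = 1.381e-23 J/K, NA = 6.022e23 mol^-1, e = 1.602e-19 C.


Ionic strength I = 0.0223 * 2^2 * 1000 = 89.2 mol/m^3
kappa^-1 = sqrt(64 * 8.854e-12 * 1.381e-23 * 306 / (2 * 6.022e23 * (1.602e-19)^2 * 89.2))
kappa^-1 = 0.932 nm

0.932


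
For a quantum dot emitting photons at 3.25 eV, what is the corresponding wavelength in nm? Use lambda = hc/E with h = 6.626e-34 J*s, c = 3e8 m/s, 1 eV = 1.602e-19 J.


Convert energy: E = 3.25 eV = 3.25 * 1.602e-19 = 5.2065e-19 J
lambda = h*c / E = 6.626e-34 * 3e8 / 5.2065e-19
lambda = 3.81792e-07 m = 381.8 nm

381.8


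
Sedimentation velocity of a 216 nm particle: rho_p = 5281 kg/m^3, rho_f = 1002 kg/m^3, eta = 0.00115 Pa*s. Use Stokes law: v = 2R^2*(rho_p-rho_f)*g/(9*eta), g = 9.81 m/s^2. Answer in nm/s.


Radius R = 216/2 nm = 1.08e-07 m
Density difference = 5281 - 1002 = 4279 kg/m^3
v = 2 * R^2 * (rho_p - rho_f) * g / (9 * eta)
v = 2 * (1.08e-07)^2 * 4279 * 9.81 / (9 * 0.00115)
v = 9.46125e-08 m/s = 94.6125 nm/s

94.6125


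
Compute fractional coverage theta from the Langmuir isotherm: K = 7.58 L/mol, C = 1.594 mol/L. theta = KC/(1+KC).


Langmuir isotherm: theta = K*C / (1 + K*C)
K*C = 7.58 * 1.594 = 12.08252
theta = 12.08252 / (1 + 12.08252) = 12.08252 / 13.08252
theta = 0.9236

0.9236


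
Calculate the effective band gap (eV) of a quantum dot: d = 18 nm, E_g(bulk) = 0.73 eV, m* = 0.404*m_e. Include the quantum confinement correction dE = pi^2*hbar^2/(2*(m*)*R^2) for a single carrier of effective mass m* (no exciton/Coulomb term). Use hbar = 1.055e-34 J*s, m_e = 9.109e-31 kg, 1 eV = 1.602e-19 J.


Radius R = 18/2 nm = 9e-09 m
Confinement energy dE = pi^2 * hbar^2 / (2 * m_eff * m_e * R^2)
dE = pi^2 * (1.055e-34)^2 / (2 * 0.404 * 9.109e-31 * (9e-09)^2) J, divided by 1.602e-19 J/eV
dE = 0.0115 eV
Total band gap = E_g(bulk) + dE = 0.73 + 0.0115 = 0.7415 eV

0.7415


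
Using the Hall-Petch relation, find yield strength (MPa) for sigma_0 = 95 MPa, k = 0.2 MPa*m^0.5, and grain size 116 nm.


d = 116 nm = 1.16e-07 m
sqrt(d) = 0.0003405877
Hall-Petch contribution = k / sqrt(d) = 0.2 / 0.0003405877 = 587.2 MPa
sigma = sigma_0 + k/sqrt(d) = 95 + 587.2 = 682.2 MPa

682.2


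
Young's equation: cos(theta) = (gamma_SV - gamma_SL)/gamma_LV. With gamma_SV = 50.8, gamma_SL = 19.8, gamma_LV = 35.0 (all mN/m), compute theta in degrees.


cos(theta) = (gamma_SV - gamma_SL) / gamma_LV
cos(theta) = (50.8 - 19.8) / 35.0
cos(theta) = 0.885714
theta = arccos(0.885714) = 27.66 degrees

27.66


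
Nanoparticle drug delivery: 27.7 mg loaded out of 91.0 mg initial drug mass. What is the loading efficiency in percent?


Drug loading efficiency = (drug loaded / drug initial) * 100
DLE = 27.7 / 91.0 * 100
DLE = 0.3044 * 100
DLE = 30.44%

30.44


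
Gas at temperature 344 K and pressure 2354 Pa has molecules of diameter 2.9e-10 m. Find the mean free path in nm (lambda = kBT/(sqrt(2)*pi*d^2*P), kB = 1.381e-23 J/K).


Mean free path: lambda = kB*T / (sqrt(2) * pi * d^2 * P)
lambda = 1.381e-23 * 344 / (sqrt(2) * pi * (2.9e-10)^2 * 2354)
lambda = 5.40113e-06 m
lambda = 5401.13 nm

5401.13


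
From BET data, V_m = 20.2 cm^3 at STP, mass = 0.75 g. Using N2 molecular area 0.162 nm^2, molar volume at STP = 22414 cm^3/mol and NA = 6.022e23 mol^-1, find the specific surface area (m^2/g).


Number of moles in monolayer = V_m / 22414 = 20.2 / 22414 = 0.00090122
Number of molecules = moles * NA = 0.00090122 * 6.022e23
SA = molecules * sigma / mass
SA = (20.2 / 22414) * 6.022e23 * 0.162e-18 / 0.75
SA = 117.2 m^2/g

117.2


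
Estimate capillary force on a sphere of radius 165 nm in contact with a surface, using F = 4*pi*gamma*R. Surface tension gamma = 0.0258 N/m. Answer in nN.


Convert radius: R = 165 nm = 1.65e-07 m
F = 4 * pi * gamma * R
F = 4 * pi * 0.0258 * 1.65e-07
F = 5.3495e-08 N = 53.495 nN

53.495


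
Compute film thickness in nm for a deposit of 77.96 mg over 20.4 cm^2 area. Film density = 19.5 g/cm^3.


Convert: m = 77.96 mg = 7.7960e-05 kg, A = 20.4 cm^2 = 2.0400e-03 m^2, rho = 19.5 g/cm^3 = 19500 kg/m^3
t = m / (A * rho)
t = 7.7960e-05 / (2.0400e-03 * 19500)
t = 1.9598e-06 m = 1959.8 nm

1959.8


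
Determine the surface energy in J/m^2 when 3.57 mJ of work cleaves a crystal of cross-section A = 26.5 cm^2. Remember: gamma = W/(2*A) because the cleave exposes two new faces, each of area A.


Convert: A = 26.5 cm^2 = 0.00265 m^2, W = 3.57 mJ = 0.00357 J
Cleaving exposes two faces of area A, so total new surface = 2*A and gamma = W / (2*A)
gamma = 0.00357 / (2 * 0.00265)
gamma = 0.674 J/m^2

0.674


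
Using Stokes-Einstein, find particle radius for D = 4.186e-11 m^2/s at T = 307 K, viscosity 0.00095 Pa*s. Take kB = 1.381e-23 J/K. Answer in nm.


Stokes-Einstein: R = kB*T / (6*pi*eta*D)
R = 1.381e-23 * 307 / (6 * pi * 0.00095 * 4.186e-11)
R = 5.65598e-09 m = 5.66 nm

5.66


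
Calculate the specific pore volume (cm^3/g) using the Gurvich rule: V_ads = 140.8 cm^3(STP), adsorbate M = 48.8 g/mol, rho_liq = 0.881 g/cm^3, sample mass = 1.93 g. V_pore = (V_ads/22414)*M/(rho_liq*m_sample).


Moles adsorbed n = V_ads / 22414 = 140.8 / 22414 = 6.281788e-03 mol
Liquid volume V_liq = n * M / rho_liq = 6.281788e-03 * 48.8 / 0.881 = 0.34796 cm^3
Specific pore volume V_pore = V_liq / m_sample = 0.34796 / 1.93
V_pore = 0.1803 cm^3/g

0.1803


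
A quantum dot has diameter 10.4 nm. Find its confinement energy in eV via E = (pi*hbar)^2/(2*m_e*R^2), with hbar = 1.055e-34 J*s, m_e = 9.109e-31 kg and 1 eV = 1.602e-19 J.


Radius R = 10.4/2 = 5.2 nm = 5.2e-09 m
E = (pi * 1.055e-34)^2 / (2 * 9.109e-31 * (5.2e-09)^2)
E(J) = 2.22996e-21
E = E(J) / 1.602e-19 = 0.0139 eV

0.0139


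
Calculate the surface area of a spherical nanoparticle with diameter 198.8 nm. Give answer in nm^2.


Radius r = 198.8/2 = 99.4 nm
Surface area SA = 4 * pi * r^2
SA = 4 * pi * (99.4)^2
SA = 124160.27 nm^2

124160.27


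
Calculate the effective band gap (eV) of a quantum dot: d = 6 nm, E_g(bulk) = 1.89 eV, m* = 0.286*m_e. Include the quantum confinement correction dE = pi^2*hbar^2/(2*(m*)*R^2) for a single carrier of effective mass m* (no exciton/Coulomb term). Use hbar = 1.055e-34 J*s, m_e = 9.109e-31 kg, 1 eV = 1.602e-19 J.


Radius R = 6/2 nm = 3e-09 m
Confinement energy dE = pi^2 * hbar^2 / (2 * m_eff * m_e * R^2)
dE = pi^2 * (1.055e-34)^2 / (2 * 0.286 * 9.109e-31 * (3e-09)^2) J, divided by 1.602e-19 J/eV
dE = 0.1462 eV
Total band gap = E_g(bulk) + dE = 1.89 + 0.1462 = 2.0362 eV

2.0362


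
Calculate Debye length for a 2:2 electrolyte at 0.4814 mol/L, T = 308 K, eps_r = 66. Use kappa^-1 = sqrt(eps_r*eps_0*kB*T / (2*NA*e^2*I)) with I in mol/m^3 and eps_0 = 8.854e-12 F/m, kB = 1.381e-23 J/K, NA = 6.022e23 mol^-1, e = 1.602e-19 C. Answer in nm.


Ionic strength I = 0.4814 * 2^2 * 1000 = 1925.6 mol/m^3
kappa^-1 = sqrt(66 * 8.854e-12 * 1.381e-23 * 308 / (2 * 6.022e23 * (1.602e-19)^2 * 1925.6))
kappa^-1 = 0.204 nm

0.204


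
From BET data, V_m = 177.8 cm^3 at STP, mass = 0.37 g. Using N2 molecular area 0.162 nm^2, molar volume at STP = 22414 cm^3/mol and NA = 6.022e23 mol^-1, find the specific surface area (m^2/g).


Number of moles in monolayer = V_m / 22414 = 177.8 / 22414 = 0.00793254
Number of molecules = moles * NA = 0.00793254 * 6.022e23
SA = molecules * sigma / mass
SA = (177.8 / 22414) * 6.022e23 * 0.162e-18 / 0.37
SA = 2091.5 m^2/g

2091.5


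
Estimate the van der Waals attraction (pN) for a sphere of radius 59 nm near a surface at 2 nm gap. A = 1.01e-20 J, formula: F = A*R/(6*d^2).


Convert to SI: R = 59 nm = 5.9e-08 m, d = 2 nm = 2e-09 m
F = A * R / (6 * d^2)
F = 1.01e-20 * 5.9e-08 / (6 * (2e-09)^2)
F = 2.48292e-11 N = 24.829 pN

24.829
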